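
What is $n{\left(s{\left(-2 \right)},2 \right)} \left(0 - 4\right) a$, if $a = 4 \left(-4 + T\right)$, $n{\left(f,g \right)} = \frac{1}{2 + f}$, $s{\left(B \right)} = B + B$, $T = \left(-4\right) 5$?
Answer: $-192$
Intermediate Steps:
$T = -20$
$s{\left(B \right)} = 2 B$
$a = -96$ ($a = 4 \left(-4 - 20\right) = 4 \left(-24\right) = -96$)
$n{\left(s{\left(-2 \right)},2 \right)} \left(0 - 4\right) a = \frac{0 - 4}{2 + 2 \left(-2\right)} \left(-96\right) = \frac{1}{2 - 4} \left(-4\right) \left(-96\right) = \frac{1}{-2} \left(-4\right) \left(-96\right) = \left(- \frac{1}{2}\right) \left(-4\right) \left(-96\right) = 2 \left(-96\right) = -192$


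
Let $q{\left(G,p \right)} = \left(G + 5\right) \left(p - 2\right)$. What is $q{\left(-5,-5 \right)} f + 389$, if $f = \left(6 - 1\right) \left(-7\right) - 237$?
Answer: $389$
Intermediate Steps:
$f = -272$ ($f = 5 \left(-7\right) - 237 = -35 - 237 = -272$)
$q{\left(G,p \right)} = \left(-2 + p\right) \left(5 + G\right)$ ($q{\left(G,p \right)} = \left(5 + G\right) \left(-2 + p\right) = \left(-2 + p\right) \left(5 + G\right)$)
$q{\left(-5,-5 \right)} f + 389 = \left(-10 - -10 + 5 \left(-5\right) - -25\right) \left(-272\right) + 389 = \left(-10 + 10 - 25 + 25\right) \left(-272\right) + 389 = 0 \left(-272\right) + 389 = 0 + 389 = 389$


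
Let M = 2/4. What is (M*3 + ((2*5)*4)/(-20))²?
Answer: ¼ ≈ 0.25000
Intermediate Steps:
M = ½ (M = 2*(¼) = ½ ≈ 0.50000)
(M*3 + ((2*5)*4)/(-20))² = ((½)*3 + ((2*5)*4)/(-20))² = (3/2 + (10*4)*(-1/20))² = (3/2 + 40*(-1/20))² = (3/2 - 2)² = (-½)² = ¼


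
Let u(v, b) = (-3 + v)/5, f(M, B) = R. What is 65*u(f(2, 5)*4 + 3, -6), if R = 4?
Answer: 208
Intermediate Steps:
f(M, B) = 4
u(v, b) = -3/5 + v/5 (u(v, b) = (-3 + v)*(1/5) = -3/5 + v/5)
65*u(f(2, 5)*4 + 3, -6) = 65*(-3/5 + (4*4 + 3)/5) = 65*(-3/5 + (16 + 3)/5) = 65*(-3/5 + (1/5)*19) = 65*(-3/5 + 19/5) = 65*(16/5) = 208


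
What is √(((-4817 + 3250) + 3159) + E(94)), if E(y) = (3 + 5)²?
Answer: 6*√46 ≈ 40.694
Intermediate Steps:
E(y) = 64 (E(y) = 8² = 64)
√(((-4817 + 3250) + 3159) + E(94)) = √(((-4817 + 3250) + 3159) + 64) = √((-1567 + 3159) + 64) = √(1592 + 64) = √1656 = 6*√46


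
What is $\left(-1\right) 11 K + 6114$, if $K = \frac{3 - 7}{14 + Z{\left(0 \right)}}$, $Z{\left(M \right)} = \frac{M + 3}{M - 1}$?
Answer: $6118$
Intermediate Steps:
$Z{\left(M \right)} = \frac{3 + M}{-1 + M}$
$K = - \frac{4}{11}$ ($K = \frac{3 - 7}{14 + \frac{3 + 0}{-1 + 0}} = - \frac{4}{14 + \frac{1}{-1} \cdot 3} = - \frac{4}{14 - 3} = - \frac{4}{11} \approx -0.36364$)
$\left(-1\right) 11 K + 6114 = \left(-1\right) 11 \left(- \frac{4}{11}\right) + 6114 = \left(-11\right) \left(- \frac{4}{11}\right) + 6114 = 4 + 6114 = 6118$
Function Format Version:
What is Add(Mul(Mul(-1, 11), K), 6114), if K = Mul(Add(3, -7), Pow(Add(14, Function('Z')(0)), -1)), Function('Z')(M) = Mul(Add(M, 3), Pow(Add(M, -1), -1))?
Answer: 6118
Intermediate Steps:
Function('Z')(M) = Mul(Pow(Add(-1, M), -1), Add(3, M)) (Function('Z')(M) = Mul(Add(3, M), Pow(Add(-1, M), -1)) = Mul(Pow(Add(-1, M), -1), Add(3, M)))
K = Rational(-4, 11) (K = Mul(Add(3, -7), Pow(Add(14, Mul(Pow(Add(-1, 0), -1), Add(3, 0))), -1)) = Mul(-4, Pow(Add(14, Mul(Pow(-1, -1), 3)), -1)) = Mul(-4, Pow(Add(14, Mul(-1, 3)), -1)) = Mul(-4, Pow(Add(14, -3), -1)) = Mul(-4, Pow(11, -1)) = Mul(-4, Rational(1, 11)) = Rational(-4, 11) ≈ -0.36364)
Add(Mul(Mul(-1, 11), K), 6114) = Add(Mul(Mul(-1, 11), Rational(-4, 11)), 6114) = Add(Mul(-11, Rational(-4, 11)), 6114) = Add(4, 6114) = 6118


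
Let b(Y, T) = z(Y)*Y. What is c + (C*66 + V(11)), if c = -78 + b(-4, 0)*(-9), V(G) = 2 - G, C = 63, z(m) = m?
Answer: 3927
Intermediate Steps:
b(Y, T) = Y**2 (b(Y, T) = Y*Y = Y**2)
c = -222 (c = -78 + (-4)**2*(-9) = -78 + 16*(-9) = -78 - 144 = -222)
c + (C*66 + V(11)) = -222 + (63*66 + (2 - 1*11)) = -222 + (4158 + (2 - 11)) = -222 + (4158 - 9) = -222 + 4149 = 3927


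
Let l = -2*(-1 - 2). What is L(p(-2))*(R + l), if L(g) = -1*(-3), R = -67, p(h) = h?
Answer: -183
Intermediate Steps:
L(g) = 3
l = 6 (l = -2*(-3) = 6)
L(p(-2))*(R + l) = 3*(-67 + 6) = 3*(-61) = -183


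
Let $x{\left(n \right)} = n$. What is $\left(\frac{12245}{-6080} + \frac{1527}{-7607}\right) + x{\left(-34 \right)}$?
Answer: $- \frac{334990183}{9250112} \approx -36.215$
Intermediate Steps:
$\left(\frac{12245}{-6080} + \frac{1527}{-7607}\right) + x{\left(-34 \right)} = \left(\frac{12245}{-6080} + \frac{1527}{-7607}\right) - 34 = \left(12245 \left(- \frac{1}{6080}\right) + 1527 \left(- \frac{1}{7607}\right)\right) - 34 = \left(- \frac{2449}{1216} - \frac{1527}{7607}\right) - 34 = - \frac{20486375}{9250112} - 34 = - \frac{334990183}{9250112}$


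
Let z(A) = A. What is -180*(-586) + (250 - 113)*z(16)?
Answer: 107672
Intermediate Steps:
-180*(-586) + (250 - 113)*z(16) = -180*(-586) + (250 - 113)*16 = 105480 + 137*16 = 105480 + 2192 = 107672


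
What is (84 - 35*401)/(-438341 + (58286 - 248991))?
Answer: 13951/629046 ≈ 0.022178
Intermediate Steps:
(84 - 35*401)/(-438341 + (58286 - 248991)) = (84 - 14035)/(-438341 - 190705) = -13951/(-629046) = -13951*(-1/629046) = 13951/629046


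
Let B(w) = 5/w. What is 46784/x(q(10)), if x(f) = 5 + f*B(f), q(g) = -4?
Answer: 23392/5 ≈ 4678.4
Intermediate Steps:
x(f) = 10 (x(f) = 5 + f*(5/f) = 5 + 5 = 10)
46784/x(q(10)) = 46784/10 = 46784*(⅒) = 23392/5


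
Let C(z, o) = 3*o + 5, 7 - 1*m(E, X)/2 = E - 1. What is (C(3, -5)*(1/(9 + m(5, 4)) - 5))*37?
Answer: 5476/3 ≈ 1825.3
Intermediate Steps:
m(E, X) = 16 - 2*E (m(E, X) = 14 - 2*(E - 1) = 14 - 2*(-1 + E) = 14 + (2 - 2*E) = 16 - 2*E)
C(z, o) = 5 + 3*o
(C(3, -5)*(1/(9 + m(5, 4)) - 5))*37 = ((5 + 3*(-5))*(1/(9 + (16 - 2*5)) - 5))*37 = ((5 - 15)*(1/(9 + (16 - 10)) - 5))*37 = -10*(1/(9 + 6) - 5)*37 = -10*(1/15 - 5)*37 = -10*(-74/15)*37 = (148/3)*37 = 5476/3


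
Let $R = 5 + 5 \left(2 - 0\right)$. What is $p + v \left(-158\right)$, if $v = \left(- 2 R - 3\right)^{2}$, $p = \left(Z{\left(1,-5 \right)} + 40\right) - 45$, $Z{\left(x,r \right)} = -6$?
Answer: $-172073$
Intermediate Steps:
$R = 15$ ($R = 5 + 5 \left(2 + 0\right) = 5 + 5 \cdot 2 = 5 + 10 = 15$)
$p = -11$ ($p = \left(-6 + 40\right) - 45 = 34 - 45 = -11$)
$v = 1089$ ($v = \left(\left(-2\right) 15 - 3\right)^{2} = \left(-30 - 3\right)^{2} = \left(-33\right)^{2} = 1089$)
$p + v \left(-158\right) = -11 + 1089 \left(-158\right) = -11 - 172062 = -172073$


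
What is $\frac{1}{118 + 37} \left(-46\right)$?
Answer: $- \frac{46}{155} \approx -0.29677$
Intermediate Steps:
$\frac{1}{118 + 37} \left(-46\right) = \frac{1}{155} \left(-46\right) = - \frac{46}{155}$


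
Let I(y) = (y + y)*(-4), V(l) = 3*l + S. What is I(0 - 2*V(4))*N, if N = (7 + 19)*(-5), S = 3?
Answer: -31200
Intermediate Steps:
V(l) = 3 + 3*l (V(l) = 3*l + 3 = 3 + 3*l)
N = -130 (N = 26*(-5) = -130)
I(y) = -8*y (I(y) = (2*y)*(-4) = -8*y)
I(0 - 2*V(4))*N = -8*(0 - 2*(3 + 3*4))*(-130) = -8*(0 - 2*(3 + 12))*(-130) = -8*(0 - 2*15)*(-130) = -8*(0 - 30)*(-130) = -8*(-30)*(-130) = 240*(-130) = -31200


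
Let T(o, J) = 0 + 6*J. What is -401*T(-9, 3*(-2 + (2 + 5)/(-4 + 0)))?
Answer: 54135/2 ≈ 27068.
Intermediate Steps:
T(o, J) = 6*J
-401*T(-9, 3*(-2 + (2 + 5)/(-4 + 0))) = -2406*3*(-2 + (2 + 5)/(-4 + 0)) = -2406*3*(-2 + 7/(-4)) = -2406*3*(-2 + 7*(-1/4)) = -2406*3*(-2 - 7/4) = -2406*3*(-15/4) = -2406*(-45)/4 = -401*(-135/2) = 54135/2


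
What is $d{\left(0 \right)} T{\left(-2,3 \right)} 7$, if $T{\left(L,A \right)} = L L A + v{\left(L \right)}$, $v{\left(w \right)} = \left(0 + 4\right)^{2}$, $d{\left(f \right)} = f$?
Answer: $0$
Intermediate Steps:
$v{\left(w \right)} = 16$ ($v{\left(w \right)} = 4^{2} = 16$)
$T{\left(L,A \right)} = 16 + A L^{2}$ ($T{\left(L,A \right)} = L L A + 16 = L^{2} A + 16 = A L^{2} + 16 = 16 + A L^{2}$)
$d{\left(0 \right)} T{\left(-2,3 \right)} 7 = 0 \left(16 + 3 \left(-2\right)^{2}\right) 7 = 0 \left(16 + 3 \cdot 4\right) 7 = 0 \left(16 + 12\right) 7 = 0 \cdot 28 \cdot 7 = 0 \cdot 7 = 0$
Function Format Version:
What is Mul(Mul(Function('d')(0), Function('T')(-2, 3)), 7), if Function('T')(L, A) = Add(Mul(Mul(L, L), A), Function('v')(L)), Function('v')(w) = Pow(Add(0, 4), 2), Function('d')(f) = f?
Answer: 0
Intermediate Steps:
Function('v')(w) = 16 (Function('v')(w) = Pow(4, 2) = 16)
Function('T')(L, A) = Add(16, Mul(A, Pow(L, 2))) (Function('T')(L, A) = Add(Mul(Mul(L, L), A), 16) = Add(Mul(Pow(L, 2), A), 16) = Add(Mul(A, Pow(L, 2)), 16) = Add(16, Mul(A, Pow(L, 2))))
Mul(Mul(Function('d')(0), Function('T')(-2, 3)), 7) = Mul(Mul(0, Add(16, Mul(3, Pow(-2, 2)))), 7) = Mul(Mul(0, Add(16, Mul(3, 4))), 7) = Mul(Mul(0, Add(16, 12)), 7) = Mul(Mul(0, 28), 7) = Mul(0, 7) = 0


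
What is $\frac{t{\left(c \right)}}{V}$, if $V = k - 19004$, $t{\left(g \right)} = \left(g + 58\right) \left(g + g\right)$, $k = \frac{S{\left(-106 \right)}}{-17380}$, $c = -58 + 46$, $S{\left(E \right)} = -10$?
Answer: $\frac{1918752}{33028951} \approx 0.058093$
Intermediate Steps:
$c = -12$
$k = \frac{1}{1738}$ ($k = - \frac{10}{-17380} = \left(-10\right) \left(- \frac{1}{17380}\right) = \frac{1}{1738} \approx 0.00057537$)
$t{\left(g \right)} = 2 g \left(58 + g\right)$ ($t{\left(g \right)} = \left(58 + g\right) 2 g = 2 g \left(58 + g\right)$)
$V = - \frac{33028951}{1738}$ ($V = \frac{1}{1738} - 19004 = - \frac{33028951}{1738} \approx -19004.0$)
$\frac{t{\left(c \right)}}{V} = \frac{2 \left(-12\right) \left(58 - 12\right)}{- \frac{33028951}{1738}} = 2 \left(-12\right) 46 \left(- \frac{1738}{33028951}\right) = \left(-1104\right) \left(- \frac{1738}{33028951}\right) = \frac{1918752}{33028951}$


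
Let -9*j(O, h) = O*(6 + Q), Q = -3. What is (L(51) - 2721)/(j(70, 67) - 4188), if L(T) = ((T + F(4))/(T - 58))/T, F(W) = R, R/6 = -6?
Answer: 485706/751723 ≈ 0.64612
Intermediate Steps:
R = -36 (R = 6*(-6) = -36)
F(W) = -36
j(O, h) = -O/3 (j(O, h) = -O*(6 - 3)/9 = -O*3/9 = -O/3)
L(T) = (-36 + T)/(T*(-58 + T)) (L(T) = ((T - 36)/(T - 58))/T = ((-36 + T)/(-58 + T))/T = (-36 + T)/(T*(-58 + T)))
(L(51) - 2721)/(j(70, 67) - 4188) = ((-36 + 51)/(51*(-58 + 51)) - 2721)/(-1/3*70 - 4188) = ((1/51)*15/(-7) - 2721)/(-70/3 - 4188) = ((1/51)*(-1/7)*15 - 2721)/(-12634/3) = (-5/119 - 2721)*(-3/12634) = -323804/119*(-3/12634) = 485706/751723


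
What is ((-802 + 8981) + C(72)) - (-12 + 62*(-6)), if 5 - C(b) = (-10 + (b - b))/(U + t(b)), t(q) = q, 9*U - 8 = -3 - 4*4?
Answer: 5457906/637 ≈ 8568.1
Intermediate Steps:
U = -11/9 (U = 8/9 + (-3 - 4*4)/9 = 8/9 + (-3 - 16)/9 = 8/9 + (⅑)*(-19) = 8/9 - 19/9 = -11/9 ≈ -1.2222)
C(b) = 5 + 10/(-11/9 + b) (C(b) = 5 - (-10 + (b - b))/(-11/9 + b) = 5 - (-10 + 0)/(-11/9 + b) = 5 - (-10)/(-11/9 + b) = 5 + 10/(-11/9 + b))
((-802 + 8981) + C(72)) - (-12 + 62*(-6)) = ((-802 + 8981) + 5*(7 + 9*72)/(-11 + 9*72)) - (-12 + 62*(-6)) = (8179 + 5*(7 + 648)/(-11 + 648)) - (-12 - 372) = (8179 + 5*655/637) - 1*(-384) = (8179 + 5*(1/637)*655) + 384 = (8179 + 3275/637) + 384 = 5213298/637 + 384 = 5457906/637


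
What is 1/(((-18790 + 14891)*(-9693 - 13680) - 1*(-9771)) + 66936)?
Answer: 1/91208034 ≈ 1.0964e-8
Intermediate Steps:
1/(((-18790 + 14891)*(-9693 - 13680) - 1*(-9771)) + 66936) = 1/((-3899*(-23373) + 9771) + 66936) = 1/((91131327 + 9771) + 66936) = 1/(91141098 + 66936) = 1/91208034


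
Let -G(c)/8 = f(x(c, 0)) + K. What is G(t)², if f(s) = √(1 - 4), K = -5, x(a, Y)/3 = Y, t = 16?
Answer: 1408 - 640*I*√3 ≈ 1408.0 - 1108.5*I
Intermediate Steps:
x(a, Y) = 3*Y
f(s) = I*√3 (f(s) = √(-3) = I*√3)
G(c) = 40 - 8*I*√3 (G(c) = -8*(I*√3 - 5) = -8*(-5 + I*√3) = 40 - 8*I*√3)
G(t)² = (40 - 8*I*√3)²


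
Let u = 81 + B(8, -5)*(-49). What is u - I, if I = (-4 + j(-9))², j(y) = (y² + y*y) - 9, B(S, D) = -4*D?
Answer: -23100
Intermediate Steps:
j(y) = -9 + 2*y² (j(y) = (y² + y²) - 9 = 2*y² - 9 = -9 + 2*y²)
I = 22201 (I = (-4 + (-9 + 2*(-9)²))² = (-4 + (-9 + 2*81))² = (-4 + (-9 + 162))² = (-4 + 153)² = 149² = 22201)
u = -899 (u = 81 - 4*(-5)*(-49) = 81 + 20*(-49) = 81 - 980 = -899)
u - I = -899 - 1*22201 = -899 - 22201 = -23100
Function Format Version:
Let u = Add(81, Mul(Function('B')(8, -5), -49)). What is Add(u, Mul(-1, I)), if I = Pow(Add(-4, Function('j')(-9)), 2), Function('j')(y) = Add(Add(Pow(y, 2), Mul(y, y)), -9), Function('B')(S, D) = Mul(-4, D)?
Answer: -23100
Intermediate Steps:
Function('j')(y) = Add(-9, Mul(2, Pow(y, 2))) (Function('j')(y) = Add(Add(Pow(y, 2), Pow(y, 2)), -9) = Add(Mul(2, Pow(y, 2)), -9) = Add(-9, Mul(2, Pow(y, 2))))
I = 22201 (I = Pow(Add(-4, Add(-9, Mul(2, Pow(-9, 2)))), 2) = Pow(Add(-4, Add(-9, Mul(2, 81))), 2) = Pow(Add(-4, Add(-9, 162)), 2) = Pow(Add(-4, 153), 2) = Pow(149, 2) = 22201)
u = -899 (u = Add(81, Mul(Mul(-4, -5), -49)) = Add(81, Mul(20, -49)) = Add(81, -980) = -899)
Add(u, Mul(-1, I)) = Add(-899, Mul(-1, 22201)) = Add(-899, -22201) = -23100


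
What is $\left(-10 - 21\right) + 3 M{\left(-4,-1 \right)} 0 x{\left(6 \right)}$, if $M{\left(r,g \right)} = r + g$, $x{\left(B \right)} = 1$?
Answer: $-31$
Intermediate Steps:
$M{\left(r,g \right)} = g + r$
$\left(-10 - 21\right) + 3 M{\left(-4,-1 \right)} 0 x{\left(6 \right)} = \left(-10 - 21\right) + 3 \left(-1 - 4\right) 0 \cdot 1 = -31 + 3 \left(-5\right) 0 \cdot 1 = -31 + \left(-15\right) 0 \cdot 1 = -31 + 0 \cdot 1 = -31 + 0 = -31$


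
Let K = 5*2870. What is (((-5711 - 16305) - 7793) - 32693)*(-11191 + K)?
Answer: -197443818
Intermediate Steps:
K = 14350
(((-5711 - 16305) - 7793) - 32693)*(-11191 + K) = (((-5711 - 16305) - 7793) - 32693)*(-11191 + 14350) = ((-22016 - 7793) - 32693)*3159 = (-29809 - 32693)*3159 = -62502*3159 = -197443818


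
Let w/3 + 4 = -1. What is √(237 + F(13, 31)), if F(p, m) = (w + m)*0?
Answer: √237 ≈ 15.395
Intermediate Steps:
w = -15 (w = -12 + 3*(-1) = -12 - 3 = -15)
F(p, m) = 0 (F(p, m) = (-15 + m)*0 = 0)
√(237 + F(13, 31)) = √(237 + 0) = √237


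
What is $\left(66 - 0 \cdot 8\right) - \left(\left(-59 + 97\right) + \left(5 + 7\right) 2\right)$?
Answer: $4$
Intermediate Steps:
$\left(66 - 0 \cdot 8\right) - \left(\left(-59 + 97\right) + \left(5 + 7\right) 2\right) = \left(66 - 0\right) - \left(38 + 12 \cdot 2\right) = \left(66 + 0\right) - \left(38 + 24\right) = 66 - 62 = 4$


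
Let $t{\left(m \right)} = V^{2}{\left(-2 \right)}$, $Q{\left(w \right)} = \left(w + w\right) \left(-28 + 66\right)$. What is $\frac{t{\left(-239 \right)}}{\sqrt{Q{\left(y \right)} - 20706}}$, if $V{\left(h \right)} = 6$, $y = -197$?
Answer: $- \frac{18 i \sqrt{35678}}{17839} \approx - 0.19059 i$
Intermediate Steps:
$Q{\left(w \right)} = 76 w$ ($Q{\left(w \right)} = 2 w 38 = 76 w$)
$t{\left(m \right)} = 36$ ($t{\left(m \right)} = 6^{2} = 36$)
$\frac{t{\left(-239 \right)}}{\sqrt{Q{\left(y \right)} - 20706}} = \frac{36}{\sqrt{76 \left(-197\right) - 20706}} = \frac{36}{\sqrt{-14972 - 20706}} = \frac{36}{\sqrt{-35678}} = \frac{36}{i \sqrt{35678}} = 36 \left(- \frac{i \sqrt{35678}}{35678}\right) = - \frac{18 i \sqrt{35678}}{17839}$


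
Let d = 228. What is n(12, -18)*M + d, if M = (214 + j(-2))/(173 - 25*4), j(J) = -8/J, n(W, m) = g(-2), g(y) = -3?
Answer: 15990/73 ≈ 219.04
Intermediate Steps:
n(W, m) = -3
M = 218/73 (M = (214 - 8/(-2))/(173 - 25*4) = (214 - 8*(-½))/(173 - 100) = (214 + 4)/73 = 218*(1/73) = 218/73 ≈ 2.9863)
n(12, -18)*M + d = -3*218/73 + 228 = -654/73 + 228 = 15990/73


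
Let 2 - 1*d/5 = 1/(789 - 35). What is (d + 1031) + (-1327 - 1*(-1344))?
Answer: 797727/754 ≈ 1058.0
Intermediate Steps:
d = 7535/754 (d = 10 - 5/(789 - 35) = 10 - 5/754 = 7535/754 ≈ 9.9934)
(d + 1031) + (-1327 - 1*(-1344)) = (7535/754 + 1031) + (-1327 - 1*(-1344)) = 784909/754 + (-1327 + 1344) = 784909/754 + 17 = 797727/754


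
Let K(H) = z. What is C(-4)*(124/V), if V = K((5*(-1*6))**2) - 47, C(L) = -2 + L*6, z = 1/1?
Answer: 1612/23 ≈ 70.087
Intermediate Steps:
z = 1
K(H) = 1
C(L) = -2 + 6*L
V = -46 (V = 1 - 47 = -46)
C(-4)*(124/V) = (-2 + 6*(-4))*(124/(-46)) = (-2 - 24)*(124*(-1/46)) = -26*(-62/23) = 1612/23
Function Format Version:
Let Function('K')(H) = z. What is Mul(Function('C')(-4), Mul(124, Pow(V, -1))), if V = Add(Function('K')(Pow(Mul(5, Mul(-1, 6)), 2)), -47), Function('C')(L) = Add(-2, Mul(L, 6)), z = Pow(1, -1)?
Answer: Rational(1612, 23) ≈ 70.087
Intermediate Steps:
z = 1
Function('K')(H) = 1
Function('C')(L) = Add(-2, Mul(6, L))
V = -46 (V = Add(1, -47) = -46)
Mul(Function('C')(-4), Mul(124, Pow(V, -1))) = Mul(Add(-2, Mul(6, -4)), Mul(124, Pow(-46, -1))) = Mul(Add(-2, -24), Mul(124, Rational(-1, 46))) = Mul(-26, Rational(-62, 23)) = Rational(1612, 23)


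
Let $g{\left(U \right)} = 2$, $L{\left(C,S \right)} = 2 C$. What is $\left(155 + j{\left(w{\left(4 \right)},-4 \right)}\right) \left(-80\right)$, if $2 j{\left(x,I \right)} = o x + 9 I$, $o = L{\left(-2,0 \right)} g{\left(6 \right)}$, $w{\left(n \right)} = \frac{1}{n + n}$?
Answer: $-10920$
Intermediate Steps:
$w{\left(n \right)} = \frac{1}{2 n}$
$o = -8$ ($o = 2 \left(-2\right) 2 = \left(-4\right) 2 = -8$)
$j{\left(x,I \right)} = - 4 x + \frac{9 I}{2}$ ($j{\left(x,I \right)} = \frac{- 8 x + 9 I}{2} = - 4 x + \frac{9 I}{2}$)
$\left(155 + j{\left(w{\left(4 \right)},-4 \right)}\right) \left(-80\right) = \left(155 - \left(18 + 4 \frac{1}{2 \cdot 4}\right)\right) \left(-80\right) = \left(155 - \left(18 + 4 \cdot \frac{1}{2} \cdot \frac{1}{4}\right)\right) \left(-80\right) = \left(155 - \frac{37}{2}\right) \left(-80\right) = \frac{273}{2} \left(-80\right) = -10920$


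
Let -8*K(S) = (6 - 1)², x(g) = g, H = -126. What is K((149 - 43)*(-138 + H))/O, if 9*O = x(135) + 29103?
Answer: -75/77968 ≈ -0.00096193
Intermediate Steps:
O = 9746/3 (O = (135 + 29103)/9 = (⅑)*29238 = 9746/3 ≈ 3248.7)
K(S) = -25/8 (K(S) = -(6 - 1)²/8 = -⅛*5² = -⅛*25 = -25/8)
K((149 - 43)*(-138 + H))/O = -25/(8*9746/3) = -25/8*3/9746 = -75/77968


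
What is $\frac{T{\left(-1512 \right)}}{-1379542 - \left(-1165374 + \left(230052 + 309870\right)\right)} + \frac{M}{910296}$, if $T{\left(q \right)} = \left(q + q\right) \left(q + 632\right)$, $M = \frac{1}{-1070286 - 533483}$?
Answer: $- \frac{388498107800689297}{110089938864600216} \approx -3.5289$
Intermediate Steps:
$M = - \frac{1}{1603769}$ ($M = \frac{1}{-1603769} = - \frac{1}{1603769} \approx -6.2353 \cdot 10^{-7}$)
$T{\left(q \right)} = 2 q \left(632 + q\right)$
$\frac{T{\left(-1512 \right)}}{-1379542 - \left(-1165374 + \left(230052 + 309870\right)\right)} + \frac{M}{910296} = \frac{2 \left(-1512\right) \left(632 - 1512\right)}{-1379542 - \left(-1165374 + \left(230052 + 309870\right)\right)} - \frac{1}{1603769 \cdot 910296} = \frac{2 \left(-1512\right) \left(-880\right)}{-1379542 - \left(-1165374 + 539922\right)} - \frac{1}{1459904505624} = \frac{2661120}{-1379542 - -625452} - \frac{1}{1459904505624} = \frac{2661120}{-1379542 + 625452} - \frac{1}{1459904505624} = \frac{2661120}{-754090} - \frac{1}{1459904505624} = 2661120 \left(- \frac{1}{754090}\right) - \frac{1}{1459904505624} = - \frac{266112}{75409} - \frac{1}{1459904505624} = - \frac{388498107800689297}{110089938864600216}$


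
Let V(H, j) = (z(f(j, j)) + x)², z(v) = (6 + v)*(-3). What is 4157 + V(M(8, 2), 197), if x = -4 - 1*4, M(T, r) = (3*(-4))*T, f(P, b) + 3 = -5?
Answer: 4161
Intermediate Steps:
f(P, b) = -8 (f(P, b) = -3 - 5 = -8)
z(v) = -18 - 3*v
M(T, r) = -12*T
x = -8 (x = -4 - 4 = -8)
V(H, j) = 4 (V(H, j) = ((-18 - 3*(-8)) - 8)² = ((-18 + 24) - 8)² = (6 - 8)² = (-2)² = 4)
4157 + V(M(8, 2), 197) = 4157 + 4 = 4161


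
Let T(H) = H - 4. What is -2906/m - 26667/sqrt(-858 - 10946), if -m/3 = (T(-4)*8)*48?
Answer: -1453/4608 + 26667*I*sqrt(2951)/5902 ≈ -0.31532 + 245.45*I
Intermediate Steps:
T(H) = -4 + H
m = 9216 (m = -3*(-4 - 4)*8*48 = -3*(-8*8)*48 = -(-192)*48 = -3*(-3072) = 9216)
-2906/m - 26667/sqrt(-858 - 10946) = -2906/9216 - 26667/sqrt(-858 - 10946) = -2906*1/9216 - 26667*(-I*sqrt(2951)/5902) = -1453/4608 - 26667*(-I*sqrt(2951)/5902) = -1453/4608 - (-26667)*I*sqrt(2951)/5902 = -1453/4608 + 26667*I*sqrt(2951)/5902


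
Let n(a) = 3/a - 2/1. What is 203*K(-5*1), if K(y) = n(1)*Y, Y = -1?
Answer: -203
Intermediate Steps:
n(a) = -2 + 3/a (n(a) = 3/a - 2*1 = 3/a - 2 = -2 + 3/a)
K(y) = -1 (K(y) = (-2 + 3/1)*(-1) = (-2 + 3*1)*(-1) = (-2 + 3)*(-1) = 1*(-1) = -1)
203*K(-5*1) = 203*(-1) = -203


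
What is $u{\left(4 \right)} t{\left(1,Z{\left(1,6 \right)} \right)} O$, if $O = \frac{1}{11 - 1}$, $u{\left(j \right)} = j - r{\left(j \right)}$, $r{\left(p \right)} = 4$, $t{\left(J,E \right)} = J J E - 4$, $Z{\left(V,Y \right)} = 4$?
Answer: $0$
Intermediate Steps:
$t{\left(J,E \right)} = -4 + E J^{2}$ ($t{\left(J,E \right)} = J^{2} E - 4 = E J^{2} - 4 = -4 + E J^{2}$)
$u{\left(j \right)} = -4 + j$ ($u{\left(j \right)} = j - 4 = -4 + j$)
$O = \frac{1}{10} \approx 0.1$
$u{\left(4 \right)} t{\left(1,Z{\left(1,6 \right)} \right)} O = \left(-4 + 4\right) \left(-4 + 4 \cdot 1^{2}\right) \frac{1}{10} = 0 \left(-4 + 4 \cdot 1\right) \frac{1}{10} = 0 \left(-4 + 4\right) \frac{1}{10} = 0 \cdot 0 \cdot \frac{1}{10} = 0 \cdot \frac{1}{10} = 0$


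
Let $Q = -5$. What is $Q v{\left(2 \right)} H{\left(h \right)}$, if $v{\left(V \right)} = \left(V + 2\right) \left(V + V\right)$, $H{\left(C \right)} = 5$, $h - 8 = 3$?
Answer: $-400$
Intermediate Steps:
$h = 11$ ($h = 8 + 3 = 11$)
$v{\left(V \right)} = 2 V \left(2 + V\right)$ ($v{\left(V \right)} = \left(2 + V\right) 2 V = 2 V \left(2 + V\right)$)
$Q v{\left(2 \right)} H{\left(h \right)} = - 5 \cdot 2 \cdot 2 \left(2 + 2\right) 5 = - 5 \cdot 2 \cdot 2 \cdot 4 \cdot 5 = \left(-5\right) 16 \cdot 5 = \left(-80\right) 5 = -400$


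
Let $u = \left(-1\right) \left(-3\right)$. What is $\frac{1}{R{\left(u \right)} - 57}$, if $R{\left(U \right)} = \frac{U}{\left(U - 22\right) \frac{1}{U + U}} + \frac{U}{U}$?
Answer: $- \frac{19}{1082} \approx -0.01756$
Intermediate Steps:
$u = 3$
$R{\left(U \right)} = 1 + \frac{2 U^{2}}{-22 + U}$ ($R{\left(U \right)} = \frac{U}{\left(-22 + U\right) \frac{1}{2 U}} + 1 = \frac{U}{\frac{1}{2} \frac{1}{U} \left(-22 + U\right)} + 1 = U \frac{2 U}{-22 + U} + 1 = \frac{2 U^{2}}{-22 + U} + 1 = 1 + \frac{2 U^{2}}{-22 + U}$)
$\frac{1}{R{\left(u \right)} - 57} = \frac{1}{\frac{-22 + 3 + 2 \cdot 3^{2}}{-22 + 3} - 57} = \frac{1}{\frac{-22 + 3 + 2 \cdot 9}{-19} - 57} = \frac{1}{- \frac{-22 + 3 + 18}{19} - 57} = \frac{1}{\left(- \frac{1}{19}\right) \left(-1\right) - 57} = \frac{1}{\frac{1}{19} - 57} = \frac{1}{- \frac{1082}{19}} = - \frac{19}{1082}$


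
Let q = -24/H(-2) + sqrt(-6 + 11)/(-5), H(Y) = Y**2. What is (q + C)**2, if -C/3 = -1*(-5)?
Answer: (105 + sqrt(5))**2/25 ≈ 459.98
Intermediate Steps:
C = -15 (C = -(-3)*(-5) = -3*5 = -15)
q = -6 - sqrt(5)/5 (q = -24/((-2)**2) + sqrt(-6 + 11)/(-5) = -24/4 + sqrt(5)*(-1/5) = -24*1/4 - sqrt(5)/5 = -6 - sqrt(5)/5 ≈ -6.4472)
(q + C)**2 = ((-6 - sqrt(5)/5) - 15)**2 = (-21 - sqrt(5)/5)**2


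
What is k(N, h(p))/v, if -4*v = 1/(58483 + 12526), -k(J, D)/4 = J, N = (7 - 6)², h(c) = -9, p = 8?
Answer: 1136144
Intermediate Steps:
N = 1 (N = 1² = 1)
k(J, D) = -4*J
v = -1/284036 (v = -1/(4*(58483 + 12526)) = -¼/71009 = -¼*1/71009 = -1/284036 ≈ -3.5207e-6)
k(N, h(p))/v = (-4*1)/(-1/284036) = -4*(-284036) = 1136144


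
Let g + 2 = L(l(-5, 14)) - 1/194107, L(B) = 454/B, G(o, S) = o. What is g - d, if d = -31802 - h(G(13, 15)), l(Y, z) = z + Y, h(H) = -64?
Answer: 55529742337/1746963 ≈ 31786.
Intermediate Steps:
l(Y, z) = Y + z
g = 84630643/1746963 (g = -2 + (454/(-5 + 14) - 1/194107) = -2 + (454/9 - 1*1/194107) = -2 + (454*(⅑) - 1/194107) = -2 + (454/9 - 1/194107) = -2 + 88124569/1746963 = 84630643/1746963 ≈ 48.444)
d = -31738 (d = -31802 - 1*(-64) = -31802 + 64 = -31738)
g - d = 84630643/1746963 - 1*(-31738) = 84630643/1746963 + 31738 = 55529742337/1746963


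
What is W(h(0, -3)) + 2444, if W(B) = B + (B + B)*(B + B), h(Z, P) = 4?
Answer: 2512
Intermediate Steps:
W(B) = B + 4*B**2 (W(B) = B + (2*B)*(2*B) = B + 4*B**2)
W(h(0, -3)) + 2444 = 4*(1 + 4*4) + 2444 = 4*(1 + 16) + 2444 = 4*17 + 2444 = 68 + 2444 = 2512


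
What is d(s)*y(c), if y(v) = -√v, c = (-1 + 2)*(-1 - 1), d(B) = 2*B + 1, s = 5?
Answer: -11*I*√2 ≈ -15.556*I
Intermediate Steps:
d(B) = 1 + 2*B
c = -2 (c = 1*(-2) = -2)
d(s)*y(c) = (1 + 2*5)*(-√(-2)) = (1 + 10)*(-I*√2) = 11*(-I*√2) = -11*I*√2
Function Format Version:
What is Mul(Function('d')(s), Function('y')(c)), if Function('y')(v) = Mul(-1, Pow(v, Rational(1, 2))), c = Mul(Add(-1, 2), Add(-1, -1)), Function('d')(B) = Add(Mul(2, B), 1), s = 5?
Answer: Mul(-11, I, Pow(2, Rational(1, 2))) ≈ Mul(-15.556, I)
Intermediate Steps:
Function('d')(B) = Add(1, Mul(2, B))
c = -2 (c = Mul(1, -2) = -2)
Mul(Function('d')(s), Function('y')(c)) = Mul(Add(1, Mul(2, 5)), Mul(-1, Pow(-2, Rational(1, 2)))) = Mul(Add(1, 10), Mul(-1, Mul(I, Pow(2, Rational(1, 2))))) = Mul(11, Mul(-1, I, Pow(2, Rational(1, 2)))) = Mul(-11, I, Pow(2, Rational(1, 2)))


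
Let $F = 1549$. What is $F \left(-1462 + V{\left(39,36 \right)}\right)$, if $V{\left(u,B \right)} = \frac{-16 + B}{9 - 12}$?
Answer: $- \frac{6824894}{3} \approx -2.275 \cdot 10^{6}$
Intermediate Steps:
$V{\left(u,B \right)} = \frac{16}{3} - \frac{B}{3}$ ($V{\left(u,B \right)} = \frac{-16 + B}{-3} = \left(-16 + B\right) \left(- \frac{1}{3}\right) = \frac{16}{3} - \frac{B}{3}$)
$F \left(-1462 + V{\left(39,36 \right)}\right) = 1549 \left(-1462 + \left(\frac{16}{3} - 12\right)\right) = 1549 \left(-1462 - \frac{20}{3}\right) = 1549 \left(- \frac{4406}{3}\right) = - \frac{6824894}{3}$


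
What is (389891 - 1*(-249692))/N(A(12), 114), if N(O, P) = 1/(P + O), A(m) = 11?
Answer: 79947875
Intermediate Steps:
N(O, P) = 1/(O + P)
(389891 - 1*(-249692))/N(A(12), 114) = (389891 - 1*(-249692))/(1/(11 + 114)) = (389891 + 249692)/(1/125) = 639583/(1/125) = 639583*125 = 79947875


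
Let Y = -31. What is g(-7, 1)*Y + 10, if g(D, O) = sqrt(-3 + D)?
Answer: 10 - 31*I*sqrt(10) ≈ 10.0 - 98.031*I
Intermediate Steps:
g(-7, 1)*Y + 10 = sqrt(-3 - 7)*(-31) + 10 = sqrt(-10)*(-31) + 10 = (I*sqrt(10))*(-31) + 10 = -31*I*sqrt(10) + 10 = 10 - 31*I*sqrt(10)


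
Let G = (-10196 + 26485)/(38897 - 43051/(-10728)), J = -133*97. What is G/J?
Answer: -24964056/769139313481 ≈ -3.2457e-5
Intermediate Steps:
J = -12901
G = 24964056/59618581 (G = 16289/(38897 - 43051*(-1/10728)) = 16289/(38897 + 43051/10728) = 16289/(417330067/10728) = 16289*(10728/417330067) = 24964056/59618581 ≈ 0.41873)
G/J = (24964056/59618581)/(-12901) = (24964056/59618581)*(-1/12901) = -24964056/769139313481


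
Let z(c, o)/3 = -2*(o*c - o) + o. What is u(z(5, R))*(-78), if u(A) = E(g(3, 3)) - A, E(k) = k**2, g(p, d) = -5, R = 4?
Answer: -8502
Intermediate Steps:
z(c, o) = 9*o - 6*c*o (z(c, o) = 3*(-2*(o*c - o) + o) = 3*(-2*(c*o - o) + o) = 3*(-2*(-o + c*o) + o) = 3*((2*o - 2*c*o) + o) = 3*(3*o - 2*c*o) = 9*o - 6*c*o)
u(A) = 25 - A (u(A) = (-5)**2 - A = 25 - A)
u(z(5, R))*(-78) = (25 - 3*4*(3 - 2*5))*(-78) = (25 - 3*4*(3 - 10))*(-78) = (25 - 3*4*(-7))*(-78) = (25 - 1*(-84))*(-78) = (25 + 84)*(-78) = 109*(-78) = -8502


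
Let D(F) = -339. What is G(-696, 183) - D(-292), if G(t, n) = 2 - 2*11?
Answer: 319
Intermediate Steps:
G(t, n) = -20 (G(t, n) = 2 - 22 = -20)
G(-696, 183) - D(-292) = -20 - 1*(-339) = -20 + 339 = 319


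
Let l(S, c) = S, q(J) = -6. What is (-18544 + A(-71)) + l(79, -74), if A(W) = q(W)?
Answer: -18471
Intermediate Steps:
A(W) = -6
(-18544 + A(-71)) + l(79, -74) = (-18544 - 6) + 79 = -18550 + 79 = -18471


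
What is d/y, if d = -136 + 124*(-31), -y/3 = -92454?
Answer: -1990/138681 ≈ -0.014349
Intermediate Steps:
y = 277362 (y = -3*(-92454) = 277362)
d = -3980 (d = -136 - 3844 = -3980)
d/y = -3980/277362 = -3980*1/277362 = -1990/138681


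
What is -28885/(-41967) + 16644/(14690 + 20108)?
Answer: 851819489/730183833 ≈ 1.1666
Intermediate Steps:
-28885/(-41967) + 16644/(14690 + 20108) = -28885*(-1/41967) + 16644/34798 = 28885/41967 + 16644*(1/34798) = 28885/41967 + 8322/17399 = 851819489/730183833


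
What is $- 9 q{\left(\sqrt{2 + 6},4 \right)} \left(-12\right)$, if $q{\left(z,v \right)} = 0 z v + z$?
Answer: $216 \sqrt{2} \approx 305.47$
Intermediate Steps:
$q{\left(z,v \right)} = z$ ($q{\left(z,v \right)} = 0 v + z = 0 + z = z$)
$- 9 q{\left(\sqrt{2 + 6},4 \right)} \left(-12\right) = - 9 \sqrt{2 + 6} \left(-12\right) = - 9 \sqrt{8} \left(-12\right) = - 9 \cdot 2 \sqrt{2} \left(-12\right) = - 18 \sqrt{2} \left(-12\right) = 216 \sqrt{2}$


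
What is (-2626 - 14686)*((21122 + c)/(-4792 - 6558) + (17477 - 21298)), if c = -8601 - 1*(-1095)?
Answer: 375514297696/5675 ≈ 6.6170e+7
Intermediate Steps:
c = -7506 (c = -8601 + 1095 = -7506)
(-2626 - 14686)*((21122 + c)/(-4792 - 6558) + (17477 - 21298)) = (-2626 - 14686)*((21122 - 7506)/(-4792 - 6558) + (17477 - 21298)) = -17312*(13616/(-11350) - 3821) = -17312*(13616*(-1/11350) - 3821) = -17312*(-6808/5675 - 3821) = -17312*(-21690983/5675) = 375514297696/5675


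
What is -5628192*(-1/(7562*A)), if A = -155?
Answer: -2814096/586055 ≈ -4.8018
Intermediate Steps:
-5628192*(-1/(7562*A)) = -5628192/(-155*38*(-199)) = -5628192/((-5890*(-199))) = -5628192/1172110 = -5628192*1/1172110 = -2814096/586055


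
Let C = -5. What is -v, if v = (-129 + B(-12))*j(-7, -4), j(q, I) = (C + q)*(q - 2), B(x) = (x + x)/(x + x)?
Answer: 13824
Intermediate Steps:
B(x) = 1 (B(x) = (2*x)/((2*x)) = (2*x)*(1/(2*x)) = 1)
j(q, I) = (-5 + q)*(-2 + q) (j(q, I) = (-5 + q)*(q - 2) = (-5 + q)*(-2 + q))
v = -13824 (v = (-129 + 1)*(10 + (-7)² - 7*(-7)) = -128*(10 + 49 + 49) = -128*108 = -13824)
-v = -1*(-13824) = 13824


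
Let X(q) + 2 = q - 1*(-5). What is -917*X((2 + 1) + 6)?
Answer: -11004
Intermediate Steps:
X(q) = 3 + q (X(q) = -2 + (q - 1*(-5)) = -2 + (q + 5) = -2 + (5 + q) = 3 + q)
-917*X((2 + 1) + 6) = -917*(3 + ((2 + 1) + 6)) = -917*(3 + (3 + 6)) = -917*(3 + 9) = -917*12 = -11004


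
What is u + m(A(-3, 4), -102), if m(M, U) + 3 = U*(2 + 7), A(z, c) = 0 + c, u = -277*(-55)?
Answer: 14314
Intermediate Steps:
u = 15235
A(z, c) = c
m(M, U) = -3 + 9*U (m(M, U) = -3 + U*(2 + 7) = -3 + U*9 = -3 + 9*U)
u + m(A(-3, 4), -102) = 15235 + (-3 + 9*(-102)) = 15235 + (-3 - 918) = 15235 - 921 = 14314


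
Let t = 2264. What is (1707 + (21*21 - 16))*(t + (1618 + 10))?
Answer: 8297744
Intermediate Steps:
(1707 + (21*21 - 16))*(t + (1618 + 10)) = (1707 + (21*21 - 16))*(2264 + (1618 + 10)) = (1707 + (441 - 16))*(2264 + 1628) = (1707 + 425)*3892 = 2132*3892 = 8297744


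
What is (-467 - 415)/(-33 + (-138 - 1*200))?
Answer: 126/53 ≈ 2.3774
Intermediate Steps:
(-467 - 415)/(-33 + (-138 - 1*200)) = -882/(-33 + (-138 - 200)) = -882/(-33 - 338) = -882/(-371) = -882*(-1/371) = 126/53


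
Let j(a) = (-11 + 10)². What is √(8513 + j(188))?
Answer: 3*√946 ≈ 92.271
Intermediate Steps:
j(a) = 1 (j(a) = (-1)² = 1)
√(8513 + j(188)) = √(8513 + 1) = √8514 = 3*√946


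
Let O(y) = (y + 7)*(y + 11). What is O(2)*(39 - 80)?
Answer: -4797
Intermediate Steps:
O(y) = (7 + y)*(11 + y)
O(2)*(39 - 80) = (77 + 2² + 18*2)*(39 - 80) = (77 + 4 + 36)*(-41) = 117*(-41) = -4797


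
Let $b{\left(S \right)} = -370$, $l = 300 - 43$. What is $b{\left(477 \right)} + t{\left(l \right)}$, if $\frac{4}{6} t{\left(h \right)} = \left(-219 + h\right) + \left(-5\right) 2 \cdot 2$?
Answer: $-343$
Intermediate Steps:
$l = 257$ ($l = 300 - 43 = 257$)
$t{\left(h \right)} = - \frac{717}{2} + \frac{3 h}{2}$ ($t{\left(h \right)} = \frac{3 \left(\left(-219 + h\right) + \left(-5\right) 2 \cdot 2\right)}{2} = \frac{3 \left(\left(-219 + h\right) - 20\right)}{2} = \frac{3 \left(-239 + h\right)}{2} = - \frac{717}{2} + \frac{3 h}{2}$)
$b{\left(477 \right)} + t{\left(l \right)} = -370 + \left(- \frac{717}{2} + \frac{3}{2} \cdot 257\right) = -370 + \left(- \frac{717}{2} + \frac{771}{2}\right) = -370 + 27 = -343$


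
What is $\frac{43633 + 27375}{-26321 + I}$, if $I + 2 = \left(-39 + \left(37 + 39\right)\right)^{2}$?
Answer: $- \frac{35504}{12477} \approx -2.8456$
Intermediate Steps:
$I = 1367$ ($I = -2 + \left(-39 + \left(37 + 39\right)\right)^{2} = -2 + \left(-39 + 76\right)^{2} = -2 + 37^{2} = -2 + 1369 = 1367$)
$\frac{43633 + 27375}{-26321 + I} = \frac{43633 + 27375}{-26321 + 1367} = \frac{71008}{-24954} = 71008 \left(- \frac{1}{24954}\right) = - \frac{35504}{12477}$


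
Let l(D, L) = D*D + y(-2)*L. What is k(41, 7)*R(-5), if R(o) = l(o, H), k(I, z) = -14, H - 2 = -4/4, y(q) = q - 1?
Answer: -308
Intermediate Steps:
y(q) = -1 + q
H = 1 (H = 2 - 4/4 = 2 - 4*¼ = 2 - 1 = 1)
l(D, L) = D² - 3*L (l(D, L) = D*D + (-1 - 2)*L = D² - 3*L)
R(o) = -3 + o² (R(o) = o² - 3*1 = o² - 3 = -3 + o²)
k(41, 7)*R(-5) = -14*(-3 + (-5)²) = -14*(-3 + 25) = -14*22 = -308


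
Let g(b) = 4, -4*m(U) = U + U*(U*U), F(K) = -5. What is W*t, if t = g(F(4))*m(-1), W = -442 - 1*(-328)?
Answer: -228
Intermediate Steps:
W = -114 (W = -442 + 328 = -114)
m(U) = -U/4 - U³/4 (m(U) = -(U + U*(U*U))/4 = -(U + U*U²)/4 = -(U + U³)/4 = -U/4 - U³/4)
t = 2 (t = 4*(-¼*(-1)*(1 + (-1)²)) = 4*(-¼*(-1)*(1 + 1)) = 4*(-¼*(-1)*2) = 4*(½) = 2)
W*t = -114*2 = -228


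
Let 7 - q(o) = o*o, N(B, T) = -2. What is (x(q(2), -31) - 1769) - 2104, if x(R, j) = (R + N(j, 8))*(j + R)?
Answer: -3901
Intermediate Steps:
q(o) = 7 - o**2 (q(o) = 7 - o*o = 7 - o**2)
x(R, j) = (-2 + R)*(R + j) (x(R, j) = (R - 2)*(j + R) = (-2 + R)*(R + j))
(x(q(2), -31) - 1769) - 2104 = (((7 - 1*2**2)**2 - 2*(7 - 1*2**2) - 2*(-31) + (7 - 1*2**2)*(-31)) - 1769) - 2104 = (((7 - 1*4)**2 - 2*(7 - 1*4) + 62 + (7 - 1*4)*(-31)) - 1769) - 2104 = (((7 - 4)**2 - 2*(7 - 4) + 62 + (7 - 4)*(-31)) - 1769) - 2104 = ((3**2 - 2*3 + 62 + 3*(-31)) - 1769) - 2104 = ((9 - 6 + 62 - 93) - 1769) - 2104 = (-28 - 1769) - 2104 = -1797 - 2104 = -3901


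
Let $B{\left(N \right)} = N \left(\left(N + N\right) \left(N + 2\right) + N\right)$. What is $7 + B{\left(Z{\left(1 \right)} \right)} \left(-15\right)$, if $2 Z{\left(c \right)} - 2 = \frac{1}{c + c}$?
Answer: $- \frac{5401}{32} \approx -168.78$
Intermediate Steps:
$Z{\left(c \right)} = 1 + \frac{1}{4 c}$ ($Z{\left(c \right)} = 1 + \frac{1}{2 \left(c + c\right)} = 1 + \frac{1}{2 \cdot 2 c} = 1 + \frac{\frac{1}{2} \frac{1}{c}}{2} = 1 + \frac{1}{4 c}$)
$B{\left(N \right)} = N \left(N + 2 N \left(2 + N\right)\right)$ ($B{\left(N \right)} = N \left(2 N \left(2 + N\right) + N\right) = N \left(N + 2 N \left(2 + N\right)\right)$)
$7 + B{\left(Z{\left(1 \right)} \right)} \left(-15\right) = 7 + \left(\frac{\frac{1}{4} + 1}{1}\right)^{2} \left(5 + 2 \frac{\frac{1}{4} + 1}{1}\right) \left(-15\right) = 7 + \left(1 \cdot \frac{5}{4}\right)^{2} \left(5 + 2 \cdot 1 \cdot \frac{5}{4}\right) \left(-15\right) = 7 + \left(\frac{5}{4}\right)^{2} \left(5 + 2 \cdot \frac{5}{4}\right) \left(-15\right) = 7 + \frac{25 \left(5 + \frac{5}{2}\right)}{16} \left(-15\right) = 7 + \frac{25}{16} \cdot \frac{15}{2} \left(-15\right) = 7 + \frac{375}{32} \left(-15\right) = 7 - \frac{5625}{32} = - \frac{5401}{32}$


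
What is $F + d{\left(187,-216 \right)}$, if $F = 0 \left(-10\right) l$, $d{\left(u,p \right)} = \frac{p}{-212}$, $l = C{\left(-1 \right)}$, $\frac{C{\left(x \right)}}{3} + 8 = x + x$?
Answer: $\frac{54}{53} \approx 1.0189$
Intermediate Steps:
$C{\left(x \right)} = -24 + 6 x$ ($C{\left(x \right)} = -24 + 3 \left(x + x\right) = -24 + 3 \cdot 2 x = -24 + 6 x$)
$l = -30$ ($l = -24 + 6 \left(-1\right) = -24 - 6 = -30$)
$d{\left(u,p \right)} = - \frac{p}{212}$ ($d{\left(u,p \right)} = p \left(- \frac{1}{212}\right) = - \frac{p}{212}$)
$F = 0$ ($F = 0 \left(-10\right) \left(-30\right) = 0 \left(-30\right) = 0$)
$F + d{\left(187,-216 \right)} = 0 - - \frac{54}{53} = 0 + \frac{54}{53} = \frac{54}{53}$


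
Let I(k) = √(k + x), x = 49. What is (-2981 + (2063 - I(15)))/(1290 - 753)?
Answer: -926/537 ≈ -1.7244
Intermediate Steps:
I(k) = √(49 + k) (I(k) = √(k + 49) = √(49 + k))
(-2981 + (2063 - I(15)))/(1290 - 753) = (-2981 + (2063 - √(49 + 15)))/(1290 - 753) = (-2981 + (2063 - √64))/537 = (-2981 + (2063 - 1*8))*(1/537) = (-2981 + (2063 - 8))*(1/537) = (-2981 + 2055)*(1/537) = -926*1/537 = -926/537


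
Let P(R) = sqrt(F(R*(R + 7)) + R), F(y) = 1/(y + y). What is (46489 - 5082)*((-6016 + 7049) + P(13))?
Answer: 42773431 + 41407*sqrt(878930)/260 ≈ 4.2923e+7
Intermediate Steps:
F(y) = 1/(2*y)
P(R) = sqrt(R + 1/(2*R*(7 + R))) (P(R) = sqrt(1/(2*((R*(R + 7)))) + R) = sqrt(1/(2*((R*(7 + R)))) + R) = sqrt((1/(R*(7 + R)))/2 + R) = sqrt(1/(2*R*(7 + R)) + R) = sqrt(R + 1/(2*R*(7 + R))))
(46489 - 5082)*((-6016 + 7049) + P(13)) = (46489 - 5082)*((-6016 + 7049) + sqrt(4*13 + 2/(13*(7 + 13)))/2) = 41407*(1033 + sqrt(52 + 2*(1/13)/20)/2) = 41407*(1033 + sqrt(52 + 2*(1/13)*(1/20))/2) = 41407*(1033 + sqrt(52 + 1/130)/2) = 41407*(1033 + sqrt(6761/130)/2) = 41407*(1033 + (sqrt(878930)/130)/2) = 41407*(1033 + sqrt(878930)/260) = 42773431 + 41407*sqrt(878930)/260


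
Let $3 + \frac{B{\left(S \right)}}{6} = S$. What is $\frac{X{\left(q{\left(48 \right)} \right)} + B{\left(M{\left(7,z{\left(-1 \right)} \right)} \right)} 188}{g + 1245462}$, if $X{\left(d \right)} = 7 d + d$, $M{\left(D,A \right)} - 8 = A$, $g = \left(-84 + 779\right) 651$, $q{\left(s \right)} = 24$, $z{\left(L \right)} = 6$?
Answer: $\frac{4200}{565969} \approx 0.0074209$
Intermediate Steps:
$g = 452445$ ($g = 695 \cdot 651 = 452445$)
$M{\left(D,A \right)} = 8 + A$
$X{\left(d \right)} = 8 d$
$B{\left(S \right)} = -18 + 6 S$
$\frac{X{\left(q{\left(48 \right)} \right)} + B{\left(M{\left(7,z{\left(-1 \right)} \right)} \right)} 188}{g + 1245462} = \frac{8 \cdot 24 + \left(-18 + 6 \left(8 + 6\right)\right) 188}{452445 + 1245462} = \frac{192 + \left(-18 + 6 \cdot 14\right) 188}{1697907} = \left(192 + \left(-18 + 84\right) 188\right) \frac{1}{1697907} = \left(192 + 66 \cdot 188\right) \frac{1}{1697907} = \left(192 + 12408\right) \frac{1}{1697907} = 12600 \cdot \frac{1}{1697907} = \frac{4200}{565969}$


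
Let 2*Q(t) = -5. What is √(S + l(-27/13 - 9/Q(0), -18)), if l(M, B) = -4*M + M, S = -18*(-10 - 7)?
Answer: 3*√141505/65 ≈ 17.362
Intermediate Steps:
Q(t) = -5/2 (Q(t) = (½)*(-5) = -5/2)
S = 306 (S = -18*(-17) = 306)
l(M, B) = -3*M
√(S + l(-27/13 - 9/Q(0), -18)) = √(306 - 3*(-27/13 - 9/(-5/2))) = √(306 - 3*(-27*1/13 - 9*(-⅖))) = √(306 - 3*(-27/13 + 18/5)) = √(306 - 3*99/65) = √(306 - 297/65) = √(19593/65) = 3*√141505/65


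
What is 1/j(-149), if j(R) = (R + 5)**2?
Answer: 1/20736 ≈ 4.8225e-5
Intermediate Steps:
j(R) = (5 + R)**2
1/j(-149) = 1/((5 - 149)**2) = 1/((-144)**2) = 1/20736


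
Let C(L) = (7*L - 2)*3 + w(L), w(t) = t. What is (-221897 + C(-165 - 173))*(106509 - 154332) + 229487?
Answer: 10967908484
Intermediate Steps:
C(L) = -6 + 22*L (C(L) = (7*L - 2)*3 + L = (-2 + 7*L)*3 + L = (-6 + 21*L) + L = -6 + 22*L)
(-221897 + C(-165 - 173))*(106509 - 154332) + 229487 = (-221897 + (-6 + 22*(-165 - 173)))*(106509 - 154332) + 229487 = (-221897 + (-6 + 22*(-338)))*(-47823) + 229487 = (-221897 + (-6 - 7436))*(-47823) + 229487 = (-221897 - 7442)*(-47823) + 229487 = -229339*(-47823) + 229487 = 10967678997 + 229487 = 10967908484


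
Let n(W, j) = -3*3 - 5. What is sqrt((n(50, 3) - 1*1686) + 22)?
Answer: I*sqrt(1678) ≈ 40.963*I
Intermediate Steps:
n(W, j) = -14 (n(W, j) = -9 - 5 = -14)
sqrt((n(50, 3) - 1*1686) + 22) = sqrt((-14 - 1*1686) + 22) = sqrt((-14 - 1686) + 22) = sqrt(-1700 + 22) = sqrt(-1678) = I*sqrt(1678)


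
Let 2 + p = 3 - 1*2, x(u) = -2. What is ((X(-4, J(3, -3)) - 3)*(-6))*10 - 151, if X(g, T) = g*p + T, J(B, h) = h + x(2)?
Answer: 89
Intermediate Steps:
p = -1 (p = -2 + (3 - 1*2) = -2 + (3 - 2) = -2 + 1 = -1)
J(B, h) = -2 + h (J(B, h) = h - 2 = -2 + h)
X(g, T) = T - g (X(g, T) = g*(-1) + T = -g + T = T - g)
((X(-4, J(3, -3)) - 3)*(-6))*10 - 151 = ((((-2 - 3) - 1*(-4)) - 3)*(-6))*10 - 151 = (((-5 + 4) - 3)*(-6))*10 - 151 = ((-1 - 3)*(-6))*10 - 151 = -4*(-6)*10 - 151 = 24*10 - 151 = 240 - 151 = 89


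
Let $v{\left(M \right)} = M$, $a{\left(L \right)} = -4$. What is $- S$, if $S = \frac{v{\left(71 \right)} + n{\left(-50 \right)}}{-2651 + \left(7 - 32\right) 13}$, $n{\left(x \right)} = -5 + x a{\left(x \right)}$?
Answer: $\frac{133}{1488} \approx 0.089382$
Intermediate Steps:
$n{\left(x \right)} = -5 - 4 x$ ($n{\left(x \right)} = -5 + x \left(-4\right) = -5 - 4 x$)
$S = - \frac{133}{1488}$ ($S = \frac{71 - -195}{-2651 + \left(7 - 32\right) 13} = \frac{71 + \left(-5 + 200\right)}{-2651 - 325} = \frac{71 + 195}{-2651 - 325} = \frac{266}{-2976} = 266 \left(- \frac{1}{2976}\right) = - \frac{133}{1488} \approx -0.089382$)
$- S = \left(-1\right) \left(- \frac{133}{1488}\right) = \frac{133}{1488}$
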